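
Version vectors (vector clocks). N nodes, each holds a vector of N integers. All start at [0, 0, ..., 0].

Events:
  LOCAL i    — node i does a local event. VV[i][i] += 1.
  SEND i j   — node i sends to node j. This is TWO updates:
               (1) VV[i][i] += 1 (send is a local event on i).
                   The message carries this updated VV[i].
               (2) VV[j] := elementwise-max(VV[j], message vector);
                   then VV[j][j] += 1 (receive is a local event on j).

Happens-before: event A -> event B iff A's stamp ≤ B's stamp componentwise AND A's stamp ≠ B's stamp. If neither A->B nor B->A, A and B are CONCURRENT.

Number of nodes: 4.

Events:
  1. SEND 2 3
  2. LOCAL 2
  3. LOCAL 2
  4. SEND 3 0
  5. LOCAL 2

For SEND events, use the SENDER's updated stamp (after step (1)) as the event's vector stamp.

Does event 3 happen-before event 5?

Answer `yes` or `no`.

Answer: yes

Derivation:
Initial: VV[0]=[0, 0, 0, 0]
Initial: VV[1]=[0, 0, 0, 0]
Initial: VV[2]=[0, 0, 0, 0]
Initial: VV[3]=[0, 0, 0, 0]
Event 1: SEND 2->3: VV[2][2]++ -> VV[2]=[0, 0, 1, 0], msg_vec=[0, 0, 1, 0]; VV[3]=max(VV[3],msg_vec) then VV[3][3]++ -> VV[3]=[0, 0, 1, 1]
Event 2: LOCAL 2: VV[2][2]++ -> VV[2]=[0, 0, 2, 0]
Event 3: LOCAL 2: VV[2][2]++ -> VV[2]=[0, 0, 3, 0]
Event 4: SEND 3->0: VV[3][3]++ -> VV[3]=[0, 0, 1, 2], msg_vec=[0, 0, 1, 2]; VV[0]=max(VV[0],msg_vec) then VV[0][0]++ -> VV[0]=[1, 0, 1, 2]
Event 5: LOCAL 2: VV[2][2]++ -> VV[2]=[0, 0, 4, 0]
Event 3 stamp: [0, 0, 3, 0]
Event 5 stamp: [0, 0, 4, 0]
[0, 0, 3, 0] <= [0, 0, 4, 0]? True. Equal? False. Happens-before: True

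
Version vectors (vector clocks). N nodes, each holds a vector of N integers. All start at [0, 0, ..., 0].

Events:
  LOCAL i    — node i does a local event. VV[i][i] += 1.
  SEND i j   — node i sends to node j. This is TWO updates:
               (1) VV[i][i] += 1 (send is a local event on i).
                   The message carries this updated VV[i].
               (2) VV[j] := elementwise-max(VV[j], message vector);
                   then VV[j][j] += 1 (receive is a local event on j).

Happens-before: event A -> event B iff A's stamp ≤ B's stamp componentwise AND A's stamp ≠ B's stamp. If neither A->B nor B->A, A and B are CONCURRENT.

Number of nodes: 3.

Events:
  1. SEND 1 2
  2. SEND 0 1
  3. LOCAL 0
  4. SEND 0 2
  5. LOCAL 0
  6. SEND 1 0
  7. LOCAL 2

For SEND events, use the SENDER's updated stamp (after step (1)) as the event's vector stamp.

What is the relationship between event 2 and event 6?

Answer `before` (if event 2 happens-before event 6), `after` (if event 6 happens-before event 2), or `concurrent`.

Initial: VV[0]=[0, 0, 0]
Initial: VV[1]=[0, 0, 0]
Initial: VV[2]=[0, 0, 0]
Event 1: SEND 1->2: VV[1][1]++ -> VV[1]=[0, 1, 0], msg_vec=[0, 1, 0]; VV[2]=max(VV[2],msg_vec) then VV[2][2]++ -> VV[2]=[0, 1, 1]
Event 2: SEND 0->1: VV[0][0]++ -> VV[0]=[1, 0, 0], msg_vec=[1, 0, 0]; VV[1]=max(VV[1],msg_vec) then VV[1][1]++ -> VV[1]=[1, 2, 0]
Event 3: LOCAL 0: VV[0][0]++ -> VV[0]=[2, 0, 0]
Event 4: SEND 0->2: VV[0][0]++ -> VV[0]=[3, 0, 0], msg_vec=[3, 0, 0]; VV[2]=max(VV[2],msg_vec) then VV[2][2]++ -> VV[2]=[3, 1, 2]
Event 5: LOCAL 0: VV[0][0]++ -> VV[0]=[4, 0, 0]
Event 6: SEND 1->0: VV[1][1]++ -> VV[1]=[1, 3, 0], msg_vec=[1, 3, 0]; VV[0]=max(VV[0],msg_vec) then VV[0][0]++ -> VV[0]=[5, 3, 0]
Event 7: LOCAL 2: VV[2][2]++ -> VV[2]=[3, 1, 3]
Event 2 stamp: [1, 0, 0]
Event 6 stamp: [1, 3, 0]
[1, 0, 0] <= [1, 3, 0]? True
[1, 3, 0] <= [1, 0, 0]? False
Relation: before

Answer: before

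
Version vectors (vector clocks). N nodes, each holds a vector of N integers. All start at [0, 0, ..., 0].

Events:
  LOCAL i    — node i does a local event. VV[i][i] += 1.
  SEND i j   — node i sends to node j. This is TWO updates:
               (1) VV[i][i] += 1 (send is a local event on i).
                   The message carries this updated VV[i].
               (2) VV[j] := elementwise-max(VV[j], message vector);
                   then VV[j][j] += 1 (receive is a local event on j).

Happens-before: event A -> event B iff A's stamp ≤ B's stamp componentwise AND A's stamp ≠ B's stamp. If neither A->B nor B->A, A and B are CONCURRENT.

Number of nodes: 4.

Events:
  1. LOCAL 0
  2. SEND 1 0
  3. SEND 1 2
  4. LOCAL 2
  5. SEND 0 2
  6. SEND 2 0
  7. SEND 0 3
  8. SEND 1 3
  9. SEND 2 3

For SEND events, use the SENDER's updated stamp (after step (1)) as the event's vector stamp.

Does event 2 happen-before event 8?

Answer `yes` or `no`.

Initial: VV[0]=[0, 0, 0, 0]
Initial: VV[1]=[0, 0, 0, 0]
Initial: VV[2]=[0, 0, 0, 0]
Initial: VV[3]=[0, 0, 0, 0]
Event 1: LOCAL 0: VV[0][0]++ -> VV[0]=[1, 0, 0, 0]
Event 2: SEND 1->0: VV[1][1]++ -> VV[1]=[0, 1, 0, 0], msg_vec=[0, 1, 0, 0]; VV[0]=max(VV[0],msg_vec) then VV[0][0]++ -> VV[0]=[2, 1, 0, 0]
Event 3: SEND 1->2: VV[1][1]++ -> VV[1]=[0, 2, 0, 0], msg_vec=[0, 2, 0, 0]; VV[2]=max(VV[2],msg_vec) then VV[2][2]++ -> VV[2]=[0, 2, 1, 0]
Event 4: LOCAL 2: VV[2][2]++ -> VV[2]=[0, 2, 2, 0]
Event 5: SEND 0->2: VV[0][0]++ -> VV[0]=[3, 1, 0, 0], msg_vec=[3, 1, 0, 0]; VV[2]=max(VV[2],msg_vec) then VV[2][2]++ -> VV[2]=[3, 2, 3, 0]
Event 6: SEND 2->0: VV[2][2]++ -> VV[2]=[3, 2, 4, 0], msg_vec=[3, 2, 4, 0]; VV[0]=max(VV[0],msg_vec) then VV[0][0]++ -> VV[0]=[4, 2, 4, 0]
Event 7: SEND 0->3: VV[0][0]++ -> VV[0]=[5, 2, 4, 0], msg_vec=[5, 2, 4, 0]; VV[3]=max(VV[3],msg_vec) then VV[3][3]++ -> VV[3]=[5, 2, 4, 1]
Event 8: SEND 1->3: VV[1][1]++ -> VV[1]=[0, 3, 0, 0], msg_vec=[0, 3, 0, 0]; VV[3]=max(VV[3],msg_vec) then VV[3][3]++ -> VV[3]=[5, 3, 4, 2]
Event 9: SEND 2->3: VV[2][2]++ -> VV[2]=[3, 2, 5, 0], msg_vec=[3, 2, 5, 0]; VV[3]=max(VV[3],msg_vec) then VV[3][3]++ -> VV[3]=[5, 3, 5, 3]
Event 2 stamp: [0, 1, 0, 0]
Event 8 stamp: [0, 3, 0, 0]
[0, 1, 0, 0] <= [0, 3, 0, 0]? True. Equal? False. Happens-before: True

Answer: yes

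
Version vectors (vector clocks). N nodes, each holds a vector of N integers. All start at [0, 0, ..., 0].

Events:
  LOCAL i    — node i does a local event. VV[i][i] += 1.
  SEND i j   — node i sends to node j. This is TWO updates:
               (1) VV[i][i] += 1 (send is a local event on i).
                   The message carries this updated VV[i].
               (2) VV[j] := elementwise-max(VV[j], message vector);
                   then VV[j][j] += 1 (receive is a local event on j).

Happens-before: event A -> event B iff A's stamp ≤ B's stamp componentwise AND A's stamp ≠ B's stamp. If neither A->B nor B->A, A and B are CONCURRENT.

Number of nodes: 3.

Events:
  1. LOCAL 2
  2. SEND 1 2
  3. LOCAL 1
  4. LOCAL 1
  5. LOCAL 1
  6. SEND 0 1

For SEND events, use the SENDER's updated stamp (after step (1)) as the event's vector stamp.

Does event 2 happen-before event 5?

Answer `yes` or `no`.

Initial: VV[0]=[0, 0, 0]
Initial: VV[1]=[0, 0, 0]
Initial: VV[2]=[0, 0, 0]
Event 1: LOCAL 2: VV[2][2]++ -> VV[2]=[0, 0, 1]
Event 2: SEND 1->2: VV[1][1]++ -> VV[1]=[0, 1, 0], msg_vec=[0, 1, 0]; VV[2]=max(VV[2],msg_vec) then VV[2][2]++ -> VV[2]=[0, 1, 2]
Event 3: LOCAL 1: VV[1][1]++ -> VV[1]=[0, 2, 0]
Event 4: LOCAL 1: VV[1][1]++ -> VV[1]=[0, 3, 0]
Event 5: LOCAL 1: VV[1][1]++ -> VV[1]=[0, 4, 0]
Event 6: SEND 0->1: VV[0][0]++ -> VV[0]=[1, 0, 0], msg_vec=[1, 0, 0]; VV[1]=max(VV[1],msg_vec) then VV[1][1]++ -> VV[1]=[1, 5, 0]
Event 2 stamp: [0, 1, 0]
Event 5 stamp: [0, 4, 0]
[0, 1, 0] <= [0, 4, 0]? True. Equal? False. Happens-before: True

Answer: yes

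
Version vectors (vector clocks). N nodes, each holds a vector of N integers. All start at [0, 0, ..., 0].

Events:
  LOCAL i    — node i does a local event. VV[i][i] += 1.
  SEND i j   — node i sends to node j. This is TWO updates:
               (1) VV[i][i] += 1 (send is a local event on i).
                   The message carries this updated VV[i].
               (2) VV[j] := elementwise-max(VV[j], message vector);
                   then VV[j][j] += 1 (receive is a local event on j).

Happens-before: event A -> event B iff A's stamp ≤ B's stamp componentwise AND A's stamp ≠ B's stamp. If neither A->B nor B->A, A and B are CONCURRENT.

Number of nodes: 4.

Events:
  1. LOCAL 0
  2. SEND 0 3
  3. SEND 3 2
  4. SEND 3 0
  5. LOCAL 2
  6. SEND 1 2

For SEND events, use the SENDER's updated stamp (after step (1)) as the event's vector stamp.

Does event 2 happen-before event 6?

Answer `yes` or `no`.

Initial: VV[0]=[0, 0, 0, 0]
Initial: VV[1]=[0, 0, 0, 0]
Initial: VV[2]=[0, 0, 0, 0]
Initial: VV[3]=[0, 0, 0, 0]
Event 1: LOCAL 0: VV[0][0]++ -> VV[0]=[1, 0, 0, 0]
Event 2: SEND 0->3: VV[0][0]++ -> VV[0]=[2, 0, 0, 0], msg_vec=[2, 0, 0, 0]; VV[3]=max(VV[3],msg_vec) then VV[3][3]++ -> VV[3]=[2, 0, 0, 1]
Event 3: SEND 3->2: VV[3][3]++ -> VV[3]=[2, 0, 0, 2], msg_vec=[2, 0, 0, 2]; VV[2]=max(VV[2],msg_vec) then VV[2][2]++ -> VV[2]=[2, 0, 1, 2]
Event 4: SEND 3->0: VV[3][3]++ -> VV[3]=[2, 0, 0, 3], msg_vec=[2, 0, 0, 3]; VV[0]=max(VV[0],msg_vec) then VV[0][0]++ -> VV[0]=[3, 0, 0, 3]
Event 5: LOCAL 2: VV[2][2]++ -> VV[2]=[2, 0, 2, 2]
Event 6: SEND 1->2: VV[1][1]++ -> VV[1]=[0, 1, 0, 0], msg_vec=[0, 1, 0, 0]; VV[2]=max(VV[2],msg_vec) then VV[2][2]++ -> VV[2]=[2, 1, 3, 2]
Event 2 stamp: [2, 0, 0, 0]
Event 6 stamp: [0, 1, 0, 0]
[2, 0, 0, 0] <= [0, 1, 0, 0]? False. Equal? False. Happens-before: False

Answer: no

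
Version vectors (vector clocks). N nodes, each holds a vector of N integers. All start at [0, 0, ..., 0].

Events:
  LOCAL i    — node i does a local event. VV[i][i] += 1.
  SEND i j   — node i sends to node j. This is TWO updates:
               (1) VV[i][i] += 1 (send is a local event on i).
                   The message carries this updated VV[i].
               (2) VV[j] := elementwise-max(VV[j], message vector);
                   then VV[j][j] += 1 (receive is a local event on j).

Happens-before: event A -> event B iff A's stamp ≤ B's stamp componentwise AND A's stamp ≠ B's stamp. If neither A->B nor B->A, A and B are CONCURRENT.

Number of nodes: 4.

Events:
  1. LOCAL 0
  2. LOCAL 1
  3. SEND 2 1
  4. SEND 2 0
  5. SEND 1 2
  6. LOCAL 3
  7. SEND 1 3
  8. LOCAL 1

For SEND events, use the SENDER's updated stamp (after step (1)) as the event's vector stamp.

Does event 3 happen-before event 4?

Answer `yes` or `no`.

Initial: VV[0]=[0, 0, 0, 0]
Initial: VV[1]=[0, 0, 0, 0]
Initial: VV[2]=[0, 0, 0, 0]
Initial: VV[3]=[0, 0, 0, 0]
Event 1: LOCAL 0: VV[0][0]++ -> VV[0]=[1, 0, 0, 0]
Event 2: LOCAL 1: VV[1][1]++ -> VV[1]=[0, 1, 0, 0]
Event 3: SEND 2->1: VV[2][2]++ -> VV[2]=[0, 0, 1, 0], msg_vec=[0, 0, 1, 0]; VV[1]=max(VV[1],msg_vec) then VV[1][1]++ -> VV[1]=[0, 2, 1, 0]
Event 4: SEND 2->0: VV[2][2]++ -> VV[2]=[0, 0, 2, 0], msg_vec=[0, 0, 2, 0]; VV[0]=max(VV[0],msg_vec) then VV[0][0]++ -> VV[0]=[2, 0, 2, 0]
Event 5: SEND 1->2: VV[1][1]++ -> VV[1]=[0, 3, 1, 0], msg_vec=[0, 3, 1, 0]; VV[2]=max(VV[2],msg_vec) then VV[2][2]++ -> VV[2]=[0, 3, 3, 0]
Event 6: LOCAL 3: VV[3][3]++ -> VV[3]=[0, 0, 0, 1]
Event 7: SEND 1->3: VV[1][1]++ -> VV[1]=[0, 4, 1, 0], msg_vec=[0, 4, 1, 0]; VV[3]=max(VV[3],msg_vec) then VV[3][3]++ -> VV[3]=[0, 4, 1, 2]
Event 8: LOCAL 1: VV[1][1]++ -> VV[1]=[0, 5, 1, 0]
Event 3 stamp: [0, 0, 1, 0]
Event 4 stamp: [0, 0, 2, 0]
[0, 0, 1, 0] <= [0, 0, 2, 0]? True. Equal? False. Happens-before: True

Answer: yes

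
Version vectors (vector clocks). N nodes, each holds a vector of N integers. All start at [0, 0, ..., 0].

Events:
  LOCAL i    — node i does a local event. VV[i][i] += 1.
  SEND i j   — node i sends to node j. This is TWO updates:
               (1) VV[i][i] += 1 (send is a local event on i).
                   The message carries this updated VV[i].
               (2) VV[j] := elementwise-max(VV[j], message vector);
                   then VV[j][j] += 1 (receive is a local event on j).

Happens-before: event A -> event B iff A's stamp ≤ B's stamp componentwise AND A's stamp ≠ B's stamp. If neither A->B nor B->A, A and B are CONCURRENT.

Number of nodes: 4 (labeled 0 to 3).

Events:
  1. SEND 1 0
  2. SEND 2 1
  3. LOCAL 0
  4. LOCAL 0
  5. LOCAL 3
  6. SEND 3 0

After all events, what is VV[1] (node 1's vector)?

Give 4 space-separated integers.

Initial: VV[0]=[0, 0, 0, 0]
Initial: VV[1]=[0, 0, 0, 0]
Initial: VV[2]=[0, 0, 0, 0]
Initial: VV[3]=[0, 0, 0, 0]
Event 1: SEND 1->0: VV[1][1]++ -> VV[1]=[0, 1, 0, 0], msg_vec=[0, 1, 0, 0]; VV[0]=max(VV[0],msg_vec) then VV[0][0]++ -> VV[0]=[1, 1, 0, 0]
Event 2: SEND 2->1: VV[2][2]++ -> VV[2]=[0, 0, 1, 0], msg_vec=[0, 0, 1, 0]; VV[1]=max(VV[1],msg_vec) then VV[1][1]++ -> VV[1]=[0, 2, 1, 0]
Event 3: LOCAL 0: VV[0][0]++ -> VV[0]=[2, 1, 0, 0]
Event 4: LOCAL 0: VV[0][0]++ -> VV[0]=[3, 1, 0, 0]
Event 5: LOCAL 3: VV[3][3]++ -> VV[3]=[0, 0, 0, 1]
Event 6: SEND 3->0: VV[3][3]++ -> VV[3]=[0, 0, 0, 2], msg_vec=[0, 0, 0, 2]; VV[0]=max(VV[0],msg_vec) then VV[0][0]++ -> VV[0]=[4, 1, 0, 2]
Final vectors: VV[0]=[4, 1, 0, 2]; VV[1]=[0, 2, 1, 0]; VV[2]=[0, 0, 1, 0]; VV[3]=[0, 0, 0, 2]

Answer: 0 2 1 0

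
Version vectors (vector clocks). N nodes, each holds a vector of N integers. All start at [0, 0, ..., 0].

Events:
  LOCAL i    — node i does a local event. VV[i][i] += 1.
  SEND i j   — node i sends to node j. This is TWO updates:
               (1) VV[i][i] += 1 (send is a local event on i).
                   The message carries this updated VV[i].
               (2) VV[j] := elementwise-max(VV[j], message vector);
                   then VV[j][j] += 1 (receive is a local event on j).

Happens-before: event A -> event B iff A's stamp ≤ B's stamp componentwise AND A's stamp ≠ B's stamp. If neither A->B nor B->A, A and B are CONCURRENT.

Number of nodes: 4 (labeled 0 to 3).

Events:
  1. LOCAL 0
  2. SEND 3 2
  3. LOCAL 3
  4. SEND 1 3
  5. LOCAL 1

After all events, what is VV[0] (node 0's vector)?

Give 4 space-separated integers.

Initial: VV[0]=[0, 0, 0, 0]
Initial: VV[1]=[0, 0, 0, 0]
Initial: VV[2]=[0, 0, 0, 0]
Initial: VV[3]=[0, 0, 0, 0]
Event 1: LOCAL 0: VV[0][0]++ -> VV[0]=[1, 0, 0, 0]
Event 2: SEND 3->2: VV[3][3]++ -> VV[3]=[0, 0, 0, 1], msg_vec=[0, 0, 0, 1]; VV[2]=max(VV[2],msg_vec) then VV[2][2]++ -> VV[2]=[0, 0, 1, 1]
Event 3: LOCAL 3: VV[3][3]++ -> VV[3]=[0, 0, 0, 2]
Event 4: SEND 1->3: VV[1][1]++ -> VV[1]=[0, 1, 0, 0], msg_vec=[0, 1, 0, 0]; VV[3]=max(VV[3],msg_vec) then VV[3][3]++ -> VV[3]=[0, 1, 0, 3]
Event 5: LOCAL 1: VV[1][1]++ -> VV[1]=[0, 2, 0, 0]
Final vectors: VV[0]=[1, 0, 0, 0]; VV[1]=[0, 2, 0, 0]; VV[2]=[0, 0, 1, 1]; VV[3]=[0, 1, 0, 3]

Answer: 1 0 0 0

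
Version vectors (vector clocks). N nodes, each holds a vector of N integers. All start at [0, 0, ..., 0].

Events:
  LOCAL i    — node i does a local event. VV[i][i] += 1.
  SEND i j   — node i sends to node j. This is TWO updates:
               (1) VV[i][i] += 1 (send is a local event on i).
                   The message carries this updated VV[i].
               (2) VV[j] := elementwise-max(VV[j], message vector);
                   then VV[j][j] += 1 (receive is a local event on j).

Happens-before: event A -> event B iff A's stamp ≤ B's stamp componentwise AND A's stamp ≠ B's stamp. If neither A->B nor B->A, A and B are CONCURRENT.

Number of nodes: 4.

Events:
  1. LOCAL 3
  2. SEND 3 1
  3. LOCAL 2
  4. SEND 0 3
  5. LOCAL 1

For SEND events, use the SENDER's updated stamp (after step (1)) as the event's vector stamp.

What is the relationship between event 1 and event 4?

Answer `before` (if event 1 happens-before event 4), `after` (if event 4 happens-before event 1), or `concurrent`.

Initial: VV[0]=[0, 0, 0, 0]
Initial: VV[1]=[0, 0, 0, 0]
Initial: VV[2]=[0, 0, 0, 0]
Initial: VV[3]=[0, 0, 0, 0]
Event 1: LOCAL 3: VV[3][3]++ -> VV[3]=[0, 0, 0, 1]
Event 2: SEND 3->1: VV[3][3]++ -> VV[3]=[0, 0, 0, 2], msg_vec=[0, 0, 0, 2]; VV[1]=max(VV[1],msg_vec) then VV[1][1]++ -> VV[1]=[0, 1, 0, 2]
Event 3: LOCAL 2: VV[2][2]++ -> VV[2]=[0, 0, 1, 0]
Event 4: SEND 0->3: VV[0][0]++ -> VV[0]=[1, 0, 0, 0], msg_vec=[1, 0, 0, 0]; VV[3]=max(VV[3],msg_vec) then VV[3][3]++ -> VV[3]=[1, 0, 0, 3]
Event 5: LOCAL 1: VV[1][1]++ -> VV[1]=[0, 2, 0, 2]
Event 1 stamp: [0, 0, 0, 1]
Event 4 stamp: [1, 0, 0, 0]
[0, 0, 0, 1] <= [1, 0, 0, 0]? False
[1, 0, 0, 0] <= [0, 0, 0, 1]? False
Relation: concurrent

Answer: concurrent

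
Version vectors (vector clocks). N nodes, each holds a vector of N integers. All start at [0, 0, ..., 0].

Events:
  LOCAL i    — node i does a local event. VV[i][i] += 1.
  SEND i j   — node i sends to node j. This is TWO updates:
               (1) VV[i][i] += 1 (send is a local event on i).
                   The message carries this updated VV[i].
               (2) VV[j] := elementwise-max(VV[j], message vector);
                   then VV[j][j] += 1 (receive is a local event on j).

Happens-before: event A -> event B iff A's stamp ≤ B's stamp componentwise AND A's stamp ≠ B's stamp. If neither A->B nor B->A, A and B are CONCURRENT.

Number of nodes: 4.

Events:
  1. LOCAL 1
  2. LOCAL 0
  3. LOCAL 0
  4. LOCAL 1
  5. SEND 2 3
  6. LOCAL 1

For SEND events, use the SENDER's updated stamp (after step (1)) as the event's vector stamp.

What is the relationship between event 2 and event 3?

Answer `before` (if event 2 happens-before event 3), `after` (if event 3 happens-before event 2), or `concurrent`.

Initial: VV[0]=[0, 0, 0, 0]
Initial: VV[1]=[0, 0, 0, 0]
Initial: VV[2]=[0, 0, 0, 0]
Initial: VV[3]=[0, 0, 0, 0]
Event 1: LOCAL 1: VV[1][1]++ -> VV[1]=[0, 1, 0, 0]
Event 2: LOCAL 0: VV[0][0]++ -> VV[0]=[1, 0, 0, 0]
Event 3: LOCAL 0: VV[0][0]++ -> VV[0]=[2, 0, 0, 0]
Event 4: LOCAL 1: VV[1][1]++ -> VV[1]=[0, 2, 0, 0]
Event 5: SEND 2->3: VV[2][2]++ -> VV[2]=[0, 0, 1, 0], msg_vec=[0, 0, 1, 0]; VV[3]=max(VV[3],msg_vec) then VV[3][3]++ -> VV[3]=[0, 0, 1, 1]
Event 6: LOCAL 1: VV[1][1]++ -> VV[1]=[0, 3, 0, 0]
Event 2 stamp: [1, 0, 0, 0]
Event 3 stamp: [2, 0, 0, 0]
[1, 0, 0, 0] <= [2, 0, 0, 0]? True
[2, 0, 0, 0] <= [1, 0, 0, 0]? False
Relation: before

Answer: before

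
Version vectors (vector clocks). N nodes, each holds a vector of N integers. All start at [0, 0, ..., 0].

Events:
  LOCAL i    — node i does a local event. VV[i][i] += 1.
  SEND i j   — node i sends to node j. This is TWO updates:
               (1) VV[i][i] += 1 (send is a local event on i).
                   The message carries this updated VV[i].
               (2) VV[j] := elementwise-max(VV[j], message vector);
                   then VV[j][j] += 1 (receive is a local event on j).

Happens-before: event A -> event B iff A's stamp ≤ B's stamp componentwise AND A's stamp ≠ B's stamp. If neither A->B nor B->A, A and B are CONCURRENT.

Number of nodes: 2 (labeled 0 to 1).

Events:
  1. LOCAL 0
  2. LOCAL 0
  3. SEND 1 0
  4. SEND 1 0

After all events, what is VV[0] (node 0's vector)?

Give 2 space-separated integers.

Answer: 4 2

Derivation:
Initial: VV[0]=[0, 0]
Initial: VV[1]=[0, 0]
Event 1: LOCAL 0: VV[0][0]++ -> VV[0]=[1, 0]
Event 2: LOCAL 0: VV[0][0]++ -> VV[0]=[2, 0]
Event 3: SEND 1->0: VV[1][1]++ -> VV[1]=[0, 1], msg_vec=[0, 1]; VV[0]=max(VV[0],msg_vec) then VV[0][0]++ -> VV[0]=[3, 1]
Event 4: SEND 1->0: VV[1][1]++ -> VV[1]=[0, 2], msg_vec=[0, 2]; VV[0]=max(VV[0],msg_vec) then VV[0][0]++ -> VV[0]=[4, 2]
Final vectors: VV[0]=[4, 2]; VV[1]=[0, 2]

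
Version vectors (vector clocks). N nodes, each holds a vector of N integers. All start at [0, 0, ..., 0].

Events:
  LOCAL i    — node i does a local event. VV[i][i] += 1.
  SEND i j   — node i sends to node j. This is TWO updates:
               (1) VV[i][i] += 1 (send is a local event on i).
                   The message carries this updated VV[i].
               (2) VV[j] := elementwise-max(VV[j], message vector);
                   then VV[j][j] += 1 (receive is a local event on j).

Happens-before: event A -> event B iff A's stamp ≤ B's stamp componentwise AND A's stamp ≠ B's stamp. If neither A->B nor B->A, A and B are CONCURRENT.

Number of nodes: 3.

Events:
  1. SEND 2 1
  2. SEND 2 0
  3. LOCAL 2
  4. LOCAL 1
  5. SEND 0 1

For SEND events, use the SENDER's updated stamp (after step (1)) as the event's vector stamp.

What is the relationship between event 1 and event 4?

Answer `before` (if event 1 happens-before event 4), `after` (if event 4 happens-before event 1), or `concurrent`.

Initial: VV[0]=[0, 0, 0]
Initial: VV[1]=[0, 0, 0]
Initial: VV[2]=[0, 0, 0]
Event 1: SEND 2->1: VV[2][2]++ -> VV[2]=[0, 0, 1], msg_vec=[0, 0, 1]; VV[1]=max(VV[1],msg_vec) then VV[1][1]++ -> VV[1]=[0, 1, 1]
Event 2: SEND 2->0: VV[2][2]++ -> VV[2]=[0, 0, 2], msg_vec=[0, 0, 2]; VV[0]=max(VV[0],msg_vec) then VV[0][0]++ -> VV[0]=[1, 0, 2]
Event 3: LOCAL 2: VV[2][2]++ -> VV[2]=[0, 0, 3]
Event 4: LOCAL 1: VV[1][1]++ -> VV[1]=[0, 2, 1]
Event 5: SEND 0->1: VV[0][0]++ -> VV[0]=[2, 0, 2], msg_vec=[2, 0, 2]; VV[1]=max(VV[1],msg_vec) then VV[1][1]++ -> VV[1]=[2, 3, 2]
Event 1 stamp: [0, 0, 1]
Event 4 stamp: [0, 2, 1]
[0, 0, 1] <= [0, 2, 1]? True
[0, 2, 1] <= [0, 0, 1]? False
Relation: before

Answer: before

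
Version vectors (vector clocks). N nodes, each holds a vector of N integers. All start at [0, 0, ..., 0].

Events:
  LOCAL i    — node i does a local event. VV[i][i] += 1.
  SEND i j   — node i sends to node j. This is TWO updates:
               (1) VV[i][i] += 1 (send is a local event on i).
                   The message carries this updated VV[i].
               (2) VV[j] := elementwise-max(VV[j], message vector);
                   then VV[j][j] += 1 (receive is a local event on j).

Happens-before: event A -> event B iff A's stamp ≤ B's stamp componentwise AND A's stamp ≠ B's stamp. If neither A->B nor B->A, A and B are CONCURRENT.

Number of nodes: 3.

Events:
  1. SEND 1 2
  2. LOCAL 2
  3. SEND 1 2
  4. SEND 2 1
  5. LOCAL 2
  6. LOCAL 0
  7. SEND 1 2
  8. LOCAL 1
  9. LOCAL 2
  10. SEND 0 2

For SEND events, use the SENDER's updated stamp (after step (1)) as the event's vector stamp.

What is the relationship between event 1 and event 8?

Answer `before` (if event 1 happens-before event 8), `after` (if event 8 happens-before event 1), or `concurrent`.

Initial: VV[0]=[0, 0, 0]
Initial: VV[1]=[0, 0, 0]
Initial: VV[2]=[0, 0, 0]
Event 1: SEND 1->2: VV[1][1]++ -> VV[1]=[0, 1, 0], msg_vec=[0, 1, 0]; VV[2]=max(VV[2],msg_vec) then VV[2][2]++ -> VV[2]=[0, 1, 1]
Event 2: LOCAL 2: VV[2][2]++ -> VV[2]=[0, 1, 2]
Event 3: SEND 1->2: VV[1][1]++ -> VV[1]=[0, 2, 0], msg_vec=[0, 2, 0]; VV[2]=max(VV[2],msg_vec) then VV[2][2]++ -> VV[2]=[0, 2, 3]
Event 4: SEND 2->1: VV[2][2]++ -> VV[2]=[0, 2, 4], msg_vec=[0, 2, 4]; VV[1]=max(VV[1],msg_vec) then VV[1][1]++ -> VV[1]=[0, 3, 4]
Event 5: LOCAL 2: VV[2][2]++ -> VV[2]=[0, 2, 5]
Event 6: LOCAL 0: VV[0][0]++ -> VV[0]=[1, 0, 0]
Event 7: SEND 1->2: VV[1][1]++ -> VV[1]=[0, 4, 4], msg_vec=[0, 4, 4]; VV[2]=max(VV[2],msg_vec) then VV[2][2]++ -> VV[2]=[0, 4, 6]
Event 8: LOCAL 1: VV[1][1]++ -> VV[1]=[0, 5, 4]
Event 9: LOCAL 2: VV[2][2]++ -> VV[2]=[0, 4, 7]
Event 10: SEND 0->2: VV[0][0]++ -> VV[0]=[2, 0, 0], msg_vec=[2, 0, 0]; VV[2]=max(VV[2],msg_vec) then VV[2][2]++ -> VV[2]=[2, 4, 8]
Event 1 stamp: [0, 1, 0]
Event 8 stamp: [0, 5, 4]
[0, 1, 0] <= [0, 5, 4]? True
[0, 5, 4] <= [0, 1, 0]? False
Relation: before

Answer: before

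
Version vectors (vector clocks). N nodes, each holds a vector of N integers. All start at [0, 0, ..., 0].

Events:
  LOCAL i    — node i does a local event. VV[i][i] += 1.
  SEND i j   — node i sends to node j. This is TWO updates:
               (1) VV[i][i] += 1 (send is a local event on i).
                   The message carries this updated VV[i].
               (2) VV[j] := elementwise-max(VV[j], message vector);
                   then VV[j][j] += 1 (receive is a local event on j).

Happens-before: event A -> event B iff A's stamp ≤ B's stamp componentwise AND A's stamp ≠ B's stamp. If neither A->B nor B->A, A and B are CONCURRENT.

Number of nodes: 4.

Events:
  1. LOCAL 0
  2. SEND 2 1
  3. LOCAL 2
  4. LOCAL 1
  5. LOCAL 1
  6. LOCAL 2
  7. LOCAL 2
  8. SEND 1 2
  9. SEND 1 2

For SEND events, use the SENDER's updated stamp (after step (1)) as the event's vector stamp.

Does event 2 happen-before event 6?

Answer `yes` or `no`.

Answer: yes

Derivation:
Initial: VV[0]=[0, 0, 0, 0]
Initial: VV[1]=[0, 0, 0, 0]
Initial: VV[2]=[0, 0, 0, 0]
Initial: VV[3]=[0, 0, 0, 0]
Event 1: LOCAL 0: VV[0][0]++ -> VV[0]=[1, 0, 0, 0]
Event 2: SEND 2->1: VV[2][2]++ -> VV[2]=[0, 0, 1, 0], msg_vec=[0, 0, 1, 0]; VV[1]=max(VV[1],msg_vec) then VV[1][1]++ -> VV[1]=[0, 1, 1, 0]
Event 3: LOCAL 2: VV[2][2]++ -> VV[2]=[0, 0, 2, 0]
Event 4: LOCAL 1: VV[1][1]++ -> VV[1]=[0, 2, 1, 0]
Event 5: LOCAL 1: VV[1][1]++ -> VV[1]=[0, 3, 1, 0]
Event 6: LOCAL 2: VV[2][2]++ -> VV[2]=[0, 0, 3, 0]
Event 7: LOCAL 2: VV[2][2]++ -> VV[2]=[0, 0, 4, 0]
Event 8: SEND 1->2: VV[1][1]++ -> VV[1]=[0, 4, 1, 0], msg_vec=[0, 4, 1, 0]; VV[2]=max(VV[2],msg_vec) then VV[2][2]++ -> VV[2]=[0, 4, 5, 0]
Event 9: SEND 1->2: VV[1][1]++ -> VV[1]=[0, 5, 1, 0], msg_vec=[0, 5, 1, 0]; VV[2]=max(VV[2],msg_vec) then VV[2][2]++ -> VV[2]=[0, 5, 6, 0]
Event 2 stamp: [0, 0, 1, 0]
Event 6 stamp: [0, 0, 3, 0]
[0, 0, 1, 0] <= [0, 0, 3, 0]? True. Equal? False. Happens-before: True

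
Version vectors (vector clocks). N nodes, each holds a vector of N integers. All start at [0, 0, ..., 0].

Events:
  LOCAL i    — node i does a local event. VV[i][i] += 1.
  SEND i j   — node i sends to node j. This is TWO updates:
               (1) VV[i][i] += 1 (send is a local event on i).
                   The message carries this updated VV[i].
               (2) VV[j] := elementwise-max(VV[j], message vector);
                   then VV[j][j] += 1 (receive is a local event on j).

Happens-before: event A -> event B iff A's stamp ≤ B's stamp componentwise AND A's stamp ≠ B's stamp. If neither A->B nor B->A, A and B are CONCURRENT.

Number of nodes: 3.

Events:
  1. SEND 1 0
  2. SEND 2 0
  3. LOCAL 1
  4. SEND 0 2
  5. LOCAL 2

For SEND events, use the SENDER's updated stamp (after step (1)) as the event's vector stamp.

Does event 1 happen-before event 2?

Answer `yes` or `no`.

Initial: VV[0]=[0, 0, 0]
Initial: VV[1]=[0, 0, 0]
Initial: VV[2]=[0, 0, 0]
Event 1: SEND 1->0: VV[1][1]++ -> VV[1]=[0, 1, 0], msg_vec=[0, 1, 0]; VV[0]=max(VV[0],msg_vec) then VV[0][0]++ -> VV[0]=[1, 1, 0]
Event 2: SEND 2->0: VV[2][2]++ -> VV[2]=[0, 0, 1], msg_vec=[0, 0, 1]; VV[0]=max(VV[0],msg_vec) then VV[0][0]++ -> VV[0]=[2, 1, 1]
Event 3: LOCAL 1: VV[1][1]++ -> VV[1]=[0, 2, 0]
Event 4: SEND 0->2: VV[0][0]++ -> VV[0]=[3, 1, 1], msg_vec=[3, 1, 1]; VV[2]=max(VV[2],msg_vec) then VV[2][2]++ -> VV[2]=[3, 1, 2]
Event 5: LOCAL 2: VV[2][2]++ -> VV[2]=[3, 1, 3]
Event 1 stamp: [0, 1, 0]
Event 2 stamp: [0, 0, 1]
[0, 1, 0] <= [0, 0, 1]? False. Equal? False. Happens-before: False

Answer: no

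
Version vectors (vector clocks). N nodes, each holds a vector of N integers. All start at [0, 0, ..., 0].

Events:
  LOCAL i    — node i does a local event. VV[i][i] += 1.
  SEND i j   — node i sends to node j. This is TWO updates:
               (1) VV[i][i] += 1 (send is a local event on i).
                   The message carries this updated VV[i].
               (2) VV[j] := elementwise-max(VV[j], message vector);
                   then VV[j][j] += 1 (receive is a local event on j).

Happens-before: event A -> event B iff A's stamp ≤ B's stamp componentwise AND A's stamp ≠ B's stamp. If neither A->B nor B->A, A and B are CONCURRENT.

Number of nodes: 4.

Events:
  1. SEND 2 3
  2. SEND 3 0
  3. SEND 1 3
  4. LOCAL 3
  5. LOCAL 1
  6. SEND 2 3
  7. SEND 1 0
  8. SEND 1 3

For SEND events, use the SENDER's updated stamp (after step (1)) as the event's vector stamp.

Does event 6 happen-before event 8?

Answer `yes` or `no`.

Initial: VV[0]=[0, 0, 0, 0]
Initial: VV[1]=[0, 0, 0, 0]
Initial: VV[2]=[0, 0, 0, 0]
Initial: VV[3]=[0, 0, 0, 0]
Event 1: SEND 2->3: VV[2][2]++ -> VV[2]=[0, 0, 1, 0], msg_vec=[0, 0, 1, 0]; VV[3]=max(VV[3],msg_vec) then VV[3][3]++ -> VV[3]=[0, 0, 1, 1]
Event 2: SEND 3->0: VV[3][3]++ -> VV[3]=[0, 0, 1, 2], msg_vec=[0, 0, 1, 2]; VV[0]=max(VV[0],msg_vec) then VV[0][0]++ -> VV[0]=[1, 0, 1, 2]
Event 3: SEND 1->3: VV[1][1]++ -> VV[1]=[0, 1, 0, 0], msg_vec=[0, 1, 0, 0]; VV[3]=max(VV[3],msg_vec) then VV[3][3]++ -> VV[3]=[0, 1, 1, 3]
Event 4: LOCAL 3: VV[3][3]++ -> VV[3]=[0, 1, 1, 4]
Event 5: LOCAL 1: VV[1][1]++ -> VV[1]=[0, 2, 0, 0]
Event 6: SEND 2->3: VV[2][2]++ -> VV[2]=[0, 0, 2, 0], msg_vec=[0, 0, 2, 0]; VV[3]=max(VV[3],msg_vec) then VV[3][3]++ -> VV[3]=[0, 1, 2, 5]
Event 7: SEND 1->0: VV[1][1]++ -> VV[1]=[0, 3, 0, 0], msg_vec=[0, 3, 0, 0]; VV[0]=max(VV[0],msg_vec) then VV[0][0]++ -> VV[0]=[2, 3, 1, 2]
Event 8: SEND 1->3: VV[1][1]++ -> VV[1]=[0, 4, 0, 0], msg_vec=[0, 4, 0, 0]; VV[3]=max(VV[3],msg_vec) then VV[3][3]++ -> VV[3]=[0, 4, 2, 6]
Event 6 stamp: [0, 0, 2, 0]
Event 8 stamp: [0, 4, 0, 0]
[0, 0, 2, 0] <= [0, 4, 0, 0]? False. Equal? False. Happens-before: False

Answer: no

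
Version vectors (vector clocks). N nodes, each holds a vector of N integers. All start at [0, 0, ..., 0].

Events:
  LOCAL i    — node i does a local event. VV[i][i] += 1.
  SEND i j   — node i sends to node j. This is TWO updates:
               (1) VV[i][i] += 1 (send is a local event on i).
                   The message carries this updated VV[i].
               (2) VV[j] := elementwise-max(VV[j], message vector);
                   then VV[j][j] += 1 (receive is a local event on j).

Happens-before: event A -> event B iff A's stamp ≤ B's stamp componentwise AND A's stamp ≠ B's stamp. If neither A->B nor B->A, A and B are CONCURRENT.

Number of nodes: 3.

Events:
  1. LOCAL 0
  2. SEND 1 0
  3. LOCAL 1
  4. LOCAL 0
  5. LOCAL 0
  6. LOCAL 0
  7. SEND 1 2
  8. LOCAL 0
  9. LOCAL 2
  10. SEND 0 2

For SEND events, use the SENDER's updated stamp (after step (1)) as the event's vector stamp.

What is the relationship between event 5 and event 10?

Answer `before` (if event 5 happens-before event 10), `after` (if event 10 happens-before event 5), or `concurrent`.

Initial: VV[0]=[0, 0, 0]
Initial: VV[1]=[0, 0, 0]
Initial: VV[2]=[0, 0, 0]
Event 1: LOCAL 0: VV[0][0]++ -> VV[0]=[1, 0, 0]
Event 2: SEND 1->0: VV[1][1]++ -> VV[1]=[0, 1, 0], msg_vec=[0, 1, 0]; VV[0]=max(VV[0],msg_vec) then VV[0][0]++ -> VV[0]=[2, 1, 0]
Event 3: LOCAL 1: VV[1][1]++ -> VV[1]=[0, 2, 0]
Event 4: LOCAL 0: VV[0][0]++ -> VV[0]=[3, 1, 0]
Event 5: LOCAL 0: VV[0][0]++ -> VV[0]=[4, 1, 0]
Event 6: LOCAL 0: VV[0][0]++ -> VV[0]=[5, 1, 0]
Event 7: SEND 1->2: VV[1][1]++ -> VV[1]=[0, 3, 0], msg_vec=[0, 3, 0]; VV[2]=max(VV[2],msg_vec) then VV[2][2]++ -> VV[2]=[0, 3, 1]
Event 8: LOCAL 0: VV[0][0]++ -> VV[0]=[6, 1, 0]
Event 9: LOCAL 2: VV[2][2]++ -> VV[2]=[0, 3, 2]
Event 10: SEND 0->2: VV[0][0]++ -> VV[0]=[7, 1, 0], msg_vec=[7, 1, 0]; VV[2]=max(VV[2],msg_vec) then VV[2][2]++ -> VV[2]=[7, 3, 3]
Event 5 stamp: [4, 1, 0]
Event 10 stamp: [7, 1, 0]
[4, 1, 0] <= [7, 1, 0]? True
[7, 1, 0] <= [4, 1, 0]? False
Relation: before

Answer: before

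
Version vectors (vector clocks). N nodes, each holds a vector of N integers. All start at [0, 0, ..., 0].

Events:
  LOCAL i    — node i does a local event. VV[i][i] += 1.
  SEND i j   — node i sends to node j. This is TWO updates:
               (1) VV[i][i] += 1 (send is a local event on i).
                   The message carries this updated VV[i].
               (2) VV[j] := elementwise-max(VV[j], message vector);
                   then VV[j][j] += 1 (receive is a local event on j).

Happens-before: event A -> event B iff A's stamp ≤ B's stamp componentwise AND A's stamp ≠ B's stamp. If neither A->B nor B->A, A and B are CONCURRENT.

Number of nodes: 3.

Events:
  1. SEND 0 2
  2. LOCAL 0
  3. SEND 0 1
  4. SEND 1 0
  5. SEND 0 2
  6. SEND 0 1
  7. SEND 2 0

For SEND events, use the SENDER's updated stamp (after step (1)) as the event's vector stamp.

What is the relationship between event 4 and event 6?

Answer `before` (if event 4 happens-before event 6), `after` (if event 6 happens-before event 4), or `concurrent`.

Initial: VV[0]=[0, 0, 0]
Initial: VV[1]=[0, 0, 0]
Initial: VV[2]=[0, 0, 0]
Event 1: SEND 0->2: VV[0][0]++ -> VV[0]=[1, 0, 0], msg_vec=[1, 0, 0]; VV[2]=max(VV[2],msg_vec) then VV[2][2]++ -> VV[2]=[1, 0, 1]
Event 2: LOCAL 0: VV[0][0]++ -> VV[0]=[2, 0, 0]
Event 3: SEND 0->1: VV[0][0]++ -> VV[0]=[3, 0, 0], msg_vec=[3, 0, 0]; VV[1]=max(VV[1],msg_vec) then VV[1][1]++ -> VV[1]=[3, 1, 0]
Event 4: SEND 1->0: VV[1][1]++ -> VV[1]=[3, 2, 0], msg_vec=[3, 2, 0]; VV[0]=max(VV[0],msg_vec) then VV[0][0]++ -> VV[0]=[4, 2, 0]
Event 5: SEND 0->2: VV[0][0]++ -> VV[0]=[5, 2, 0], msg_vec=[5, 2, 0]; VV[2]=max(VV[2],msg_vec) then VV[2][2]++ -> VV[2]=[5, 2, 2]
Event 6: SEND 0->1: VV[0][0]++ -> VV[0]=[6, 2, 0], msg_vec=[6, 2, 0]; VV[1]=max(VV[1],msg_vec) then VV[1][1]++ -> VV[1]=[6, 3, 0]
Event 7: SEND 2->0: VV[2][2]++ -> VV[2]=[5, 2, 3], msg_vec=[5, 2, 3]; VV[0]=max(VV[0],msg_vec) then VV[0][0]++ -> VV[0]=[7, 2, 3]
Event 4 stamp: [3, 2, 0]
Event 6 stamp: [6, 2, 0]
[3, 2, 0] <= [6, 2, 0]? True
[6, 2, 0] <= [3, 2, 0]? False
Relation: before

Answer: before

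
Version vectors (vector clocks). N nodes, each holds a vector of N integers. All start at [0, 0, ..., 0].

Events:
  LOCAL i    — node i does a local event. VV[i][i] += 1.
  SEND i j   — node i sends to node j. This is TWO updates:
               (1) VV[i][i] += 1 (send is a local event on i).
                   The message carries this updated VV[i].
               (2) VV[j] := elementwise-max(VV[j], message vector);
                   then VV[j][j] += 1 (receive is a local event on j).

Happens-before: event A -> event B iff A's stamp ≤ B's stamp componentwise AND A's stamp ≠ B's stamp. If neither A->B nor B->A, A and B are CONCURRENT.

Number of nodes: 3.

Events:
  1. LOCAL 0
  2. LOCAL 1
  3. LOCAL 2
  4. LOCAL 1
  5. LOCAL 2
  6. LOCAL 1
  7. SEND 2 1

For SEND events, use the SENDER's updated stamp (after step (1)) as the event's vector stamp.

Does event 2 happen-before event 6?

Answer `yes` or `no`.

Answer: yes

Derivation:
Initial: VV[0]=[0, 0, 0]
Initial: VV[1]=[0, 0, 0]
Initial: VV[2]=[0, 0, 0]
Event 1: LOCAL 0: VV[0][0]++ -> VV[0]=[1, 0, 0]
Event 2: LOCAL 1: VV[1][1]++ -> VV[1]=[0, 1, 0]
Event 3: LOCAL 2: VV[2][2]++ -> VV[2]=[0, 0, 1]
Event 4: LOCAL 1: VV[1][1]++ -> VV[1]=[0, 2, 0]
Event 5: LOCAL 2: VV[2][2]++ -> VV[2]=[0, 0, 2]
Event 6: LOCAL 1: VV[1][1]++ -> VV[1]=[0, 3, 0]
Event 7: SEND 2->1: VV[2][2]++ -> VV[2]=[0, 0, 3], msg_vec=[0, 0, 3]; VV[1]=max(VV[1],msg_vec) then VV[1][1]++ -> VV[1]=[0, 4, 3]
Event 2 stamp: [0, 1, 0]
Event 6 stamp: [0, 3, 0]
[0, 1, 0] <= [0, 3, 0]? True. Equal? False. Happens-before: True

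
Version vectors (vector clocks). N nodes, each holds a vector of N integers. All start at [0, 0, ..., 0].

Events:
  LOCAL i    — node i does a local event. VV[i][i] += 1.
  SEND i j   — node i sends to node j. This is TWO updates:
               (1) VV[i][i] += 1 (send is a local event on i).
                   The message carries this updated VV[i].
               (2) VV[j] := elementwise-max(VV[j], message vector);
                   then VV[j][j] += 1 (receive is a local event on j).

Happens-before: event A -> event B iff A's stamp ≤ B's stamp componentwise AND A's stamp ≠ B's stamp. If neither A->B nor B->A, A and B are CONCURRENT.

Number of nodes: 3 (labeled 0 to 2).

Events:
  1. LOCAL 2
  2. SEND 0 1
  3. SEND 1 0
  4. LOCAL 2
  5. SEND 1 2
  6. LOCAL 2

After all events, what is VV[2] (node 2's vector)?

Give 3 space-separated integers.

Initial: VV[0]=[0, 0, 0]
Initial: VV[1]=[0, 0, 0]
Initial: VV[2]=[0, 0, 0]
Event 1: LOCAL 2: VV[2][2]++ -> VV[2]=[0, 0, 1]
Event 2: SEND 0->1: VV[0][0]++ -> VV[0]=[1, 0, 0], msg_vec=[1, 0, 0]; VV[1]=max(VV[1],msg_vec) then VV[1][1]++ -> VV[1]=[1, 1, 0]
Event 3: SEND 1->0: VV[1][1]++ -> VV[1]=[1, 2, 0], msg_vec=[1, 2, 0]; VV[0]=max(VV[0],msg_vec) then VV[0][0]++ -> VV[0]=[2, 2, 0]
Event 4: LOCAL 2: VV[2][2]++ -> VV[2]=[0, 0, 2]
Event 5: SEND 1->2: VV[1][1]++ -> VV[1]=[1, 3, 0], msg_vec=[1, 3, 0]; VV[2]=max(VV[2],msg_vec) then VV[2][2]++ -> VV[2]=[1, 3, 3]
Event 6: LOCAL 2: VV[2][2]++ -> VV[2]=[1, 3, 4]
Final vectors: VV[0]=[2, 2, 0]; VV[1]=[1, 3, 0]; VV[2]=[1, 3, 4]

Answer: 1 3 4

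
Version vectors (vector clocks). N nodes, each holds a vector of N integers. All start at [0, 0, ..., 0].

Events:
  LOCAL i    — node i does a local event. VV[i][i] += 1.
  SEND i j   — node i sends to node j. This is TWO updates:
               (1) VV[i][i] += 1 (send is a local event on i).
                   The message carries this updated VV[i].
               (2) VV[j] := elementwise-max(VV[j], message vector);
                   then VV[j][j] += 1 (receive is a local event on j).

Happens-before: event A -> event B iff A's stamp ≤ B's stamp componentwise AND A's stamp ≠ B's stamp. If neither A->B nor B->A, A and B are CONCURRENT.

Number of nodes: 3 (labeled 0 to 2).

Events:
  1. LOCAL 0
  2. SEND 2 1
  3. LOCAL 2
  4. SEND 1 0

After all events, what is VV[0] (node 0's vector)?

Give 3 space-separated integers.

Initial: VV[0]=[0, 0, 0]
Initial: VV[1]=[0, 0, 0]
Initial: VV[2]=[0, 0, 0]
Event 1: LOCAL 0: VV[0][0]++ -> VV[0]=[1, 0, 0]
Event 2: SEND 2->1: VV[2][2]++ -> VV[2]=[0, 0, 1], msg_vec=[0, 0, 1]; VV[1]=max(VV[1],msg_vec) then VV[1][1]++ -> VV[1]=[0, 1, 1]
Event 3: LOCAL 2: VV[2][2]++ -> VV[2]=[0, 0, 2]
Event 4: SEND 1->0: VV[1][1]++ -> VV[1]=[0, 2, 1], msg_vec=[0, 2, 1]; VV[0]=max(VV[0],msg_vec) then VV[0][0]++ -> VV[0]=[2, 2, 1]
Final vectors: VV[0]=[2, 2, 1]; VV[1]=[0, 2, 1]; VV[2]=[0, 0, 2]

Answer: 2 2 1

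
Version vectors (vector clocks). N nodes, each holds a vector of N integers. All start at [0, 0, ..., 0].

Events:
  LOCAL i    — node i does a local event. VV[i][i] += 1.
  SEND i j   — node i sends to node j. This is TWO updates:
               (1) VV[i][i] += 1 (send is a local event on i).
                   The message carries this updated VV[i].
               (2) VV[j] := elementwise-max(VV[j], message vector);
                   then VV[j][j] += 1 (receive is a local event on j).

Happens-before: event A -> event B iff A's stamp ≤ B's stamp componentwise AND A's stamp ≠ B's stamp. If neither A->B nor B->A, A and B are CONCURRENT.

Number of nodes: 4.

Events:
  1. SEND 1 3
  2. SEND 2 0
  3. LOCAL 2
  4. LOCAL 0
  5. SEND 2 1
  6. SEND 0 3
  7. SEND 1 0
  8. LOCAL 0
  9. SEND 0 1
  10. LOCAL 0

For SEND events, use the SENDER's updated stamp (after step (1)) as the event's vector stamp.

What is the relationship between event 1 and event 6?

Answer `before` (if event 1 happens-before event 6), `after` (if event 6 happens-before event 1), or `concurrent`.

Initial: VV[0]=[0, 0, 0, 0]
Initial: VV[1]=[0, 0, 0, 0]
Initial: VV[2]=[0, 0, 0, 0]
Initial: VV[3]=[0, 0, 0, 0]
Event 1: SEND 1->3: VV[1][1]++ -> VV[1]=[0, 1, 0, 0], msg_vec=[0, 1, 0, 0]; VV[3]=max(VV[3],msg_vec) then VV[3][3]++ -> VV[3]=[0, 1, 0, 1]
Event 2: SEND 2->0: VV[2][2]++ -> VV[2]=[0, 0, 1, 0], msg_vec=[0, 0, 1, 0]; VV[0]=max(VV[0],msg_vec) then VV[0][0]++ -> VV[0]=[1, 0, 1, 0]
Event 3: LOCAL 2: VV[2][2]++ -> VV[2]=[0, 0, 2, 0]
Event 4: LOCAL 0: VV[0][0]++ -> VV[0]=[2, 0, 1, 0]
Event 5: SEND 2->1: VV[2][2]++ -> VV[2]=[0, 0, 3, 0], msg_vec=[0, 0, 3, 0]; VV[1]=max(VV[1],msg_vec) then VV[1][1]++ -> VV[1]=[0, 2, 3, 0]
Event 6: SEND 0->3: VV[0][0]++ -> VV[0]=[3, 0, 1, 0], msg_vec=[3, 0, 1, 0]; VV[3]=max(VV[3],msg_vec) then VV[3][3]++ -> VV[3]=[3, 1, 1, 2]
Event 7: SEND 1->0: VV[1][1]++ -> VV[1]=[0, 3, 3, 0], msg_vec=[0, 3, 3, 0]; VV[0]=max(VV[0],msg_vec) then VV[0][0]++ -> VV[0]=[4, 3, 3, 0]
Event 8: LOCAL 0: VV[0][0]++ -> VV[0]=[5, 3, 3, 0]
Event 9: SEND 0->1: VV[0][0]++ -> VV[0]=[6, 3, 3, 0], msg_vec=[6, 3, 3, 0]; VV[1]=max(VV[1],msg_vec) then VV[1][1]++ -> VV[1]=[6, 4, 3, 0]
Event 10: LOCAL 0: VV[0][0]++ -> VV[0]=[7, 3, 3, 0]
Event 1 stamp: [0, 1, 0, 0]
Event 6 stamp: [3, 0, 1, 0]
[0, 1, 0, 0] <= [3, 0, 1, 0]? False
[3, 0, 1, 0] <= [0, 1, 0, 0]? False
Relation: concurrent

Answer: concurrent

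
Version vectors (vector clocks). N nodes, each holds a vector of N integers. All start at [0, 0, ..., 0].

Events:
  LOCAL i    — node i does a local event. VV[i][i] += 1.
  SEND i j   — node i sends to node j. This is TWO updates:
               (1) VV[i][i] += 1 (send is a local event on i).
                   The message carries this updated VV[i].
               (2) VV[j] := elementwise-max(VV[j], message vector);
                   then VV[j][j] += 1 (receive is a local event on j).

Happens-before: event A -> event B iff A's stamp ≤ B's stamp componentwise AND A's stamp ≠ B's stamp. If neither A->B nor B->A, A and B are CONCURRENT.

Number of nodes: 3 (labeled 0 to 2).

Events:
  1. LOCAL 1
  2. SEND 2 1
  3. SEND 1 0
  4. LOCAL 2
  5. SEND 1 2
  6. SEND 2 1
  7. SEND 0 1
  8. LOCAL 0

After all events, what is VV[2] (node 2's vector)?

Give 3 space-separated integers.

Answer: 0 4 4

Derivation:
Initial: VV[0]=[0, 0, 0]
Initial: VV[1]=[0, 0, 0]
Initial: VV[2]=[0, 0, 0]
Event 1: LOCAL 1: VV[1][1]++ -> VV[1]=[0, 1, 0]
Event 2: SEND 2->1: VV[2][2]++ -> VV[2]=[0, 0, 1], msg_vec=[0, 0, 1]; VV[1]=max(VV[1],msg_vec) then VV[1][1]++ -> VV[1]=[0, 2, 1]
Event 3: SEND 1->0: VV[1][1]++ -> VV[1]=[0, 3, 1], msg_vec=[0, 3, 1]; VV[0]=max(VV[0],msg_vec) then VV[0][0]++ -> VV[0]=[1, 3, 1]
Event 4: LOCAL 2: VV[2][2]++ -> VV[2]=[0, 0, 2]
Event 5: SEND 1->2: VV[1][1]++ -> VV[1]=[0, 4, 1], msg_vec=[0, 4, 1]; VV[2]=max(VV[2],msg_vec) then VV[2][2]++ -> VV[2]=[0, 4, 3]
Event 6: SEND 2->1: VV[2][2]++ -> VV[2]=[0, 4, 4], msg_vec=[0, 4, 4]; VV[1]=max(VV[1],msg_vec) then VV[1][1]++ -> VV[1]=[0, 5, 4]
Event 7: SEND 0->1: VV[0][0]++ -> VV[0]=[2, 3, 1], msg_vec=[2, 3, 1]; VV[1]=max(VV[1],msg_vec) then VV[1][1]++ -> VV[1]=[2, 6, 4]
Event 8: LOCAL 0: VV[0][0]++ -> VV[0]=[3, 3, 1]
Final vectors: VV[0]=[3, 3, 1]; VV[1]=[2, 6, 4]; VV[2]=[0, 4, 4]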